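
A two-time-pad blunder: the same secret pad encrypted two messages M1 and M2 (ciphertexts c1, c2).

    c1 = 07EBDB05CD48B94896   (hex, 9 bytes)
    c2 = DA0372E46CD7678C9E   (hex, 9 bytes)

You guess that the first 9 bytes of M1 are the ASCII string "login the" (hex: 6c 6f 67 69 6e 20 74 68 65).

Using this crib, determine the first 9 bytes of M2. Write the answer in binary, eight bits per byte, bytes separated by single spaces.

First, c1 ⊕ c2 = (M1 ⊕ K) ⊕ (M2 ⊕ K) = M1 ⊕ M2, so the key drops out. Then M2 = (M1 ⊕ M2) ⊕ M1 over the first 9 bytes.
byte 0: (07 ⊕ da) ⊕ 6c = dd ⊕ 6c = b1
byte 1: (eb ⊕ 03) ⊕ 6f = e8 ⊕ 6f = 87
byte 2: (db ⊕ 72) ⊕ 67 = a9 ⊕ 67 = ce
byte 3: (05 ⊕ e4) ⊕ 69 = e1 ⊕ 69 = 88
byte 4: (cd ⊕ 6c) ⊕ 6e = a1 ⊕ 6e = cf
byte 5: (48 ⊕ d7) ⊕ 20 = 9f ⊕ 20 = bf
byte 6: (b9 ⊕ 67) ⊕ 74 = de ⊕ 74 = aa
byte 7: (48 ⊕ 8c) ⊕ 68 = c4 ⊕ 68 = ac
byte 8: (96 ⊕ 9e) ⊕ 65 = 08 ⊕ 65 = 6d

10110001 10000111 11001110 10001000 11001111 10111111 10101010 10101100 01101101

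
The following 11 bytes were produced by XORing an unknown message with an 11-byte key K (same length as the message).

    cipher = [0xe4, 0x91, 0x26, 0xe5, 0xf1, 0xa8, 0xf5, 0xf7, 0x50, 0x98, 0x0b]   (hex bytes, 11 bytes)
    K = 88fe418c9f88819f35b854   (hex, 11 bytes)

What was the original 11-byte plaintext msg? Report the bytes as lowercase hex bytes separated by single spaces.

e4 ⊕ 88 = 6c
91 ⊕ fe = 6f
26 ⊕ 41 = 67
e5 ⊕ 8c = 69
f1 ⊕ 9f = 6e
a8 ⊕ 88 = 20
f5 ⊕ 81 = 74
f7 ⊕ 9f = 68
50 ⊕ 35 = 65
98 ⊕ b8 = 20
0b ⊕ 54 = 5f

6c 6f 67 69 6e 20 74 68 65 20 5f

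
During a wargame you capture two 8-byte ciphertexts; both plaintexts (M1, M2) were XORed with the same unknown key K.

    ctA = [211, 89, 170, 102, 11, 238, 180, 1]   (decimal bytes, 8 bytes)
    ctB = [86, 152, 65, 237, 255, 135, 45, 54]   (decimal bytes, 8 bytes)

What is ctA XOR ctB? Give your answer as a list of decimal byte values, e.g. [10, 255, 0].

[133, 193, 235, 139, 244, 105, 153, 55]

ctA ⊕ ctB = (M1 ⊕ K) ⊕ (M2 ⊕ K) = M1 ⊕ M2 — the shared key cancels under XOR.
byte 0: d3 ⊕ 56 = 85
byte 1: 59 ⊕ 98 = c1
byte 2: aa ⊕ 41 = eb
byte 3: 66 ⊕ ed = 8b
byte 4: 0b ⊕ ff = f4
byte 5: ee ⊕ 87 = 69
byte 6: b4 ⊕ 2d = 99
byte 7: 01 ⊕ 36 = 37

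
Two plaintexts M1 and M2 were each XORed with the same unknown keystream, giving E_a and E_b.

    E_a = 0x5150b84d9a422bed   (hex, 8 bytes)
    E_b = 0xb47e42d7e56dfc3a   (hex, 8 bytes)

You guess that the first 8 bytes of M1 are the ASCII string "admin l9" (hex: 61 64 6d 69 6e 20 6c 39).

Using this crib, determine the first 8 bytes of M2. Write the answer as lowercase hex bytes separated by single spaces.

84 4a 97 f3 11 0f bb ee

First, E_a ⊕ E_b = (M1 ⊕ K) ⊕ (M2 ⊕ K) = M1 ⊕ M2, so the key drops out. Then M2 = (M1 ⊕ M2) ⊕ M1 over the first 8 bytes.
byte 0: (51 xor b4) xor 61 = e5 xor 61 = 84
byte 1: (50 xor 7e) xor 64 = 2e xor 64 = 4a
byte 2: (b8 xor 42) xor 6d = fa xor 6d = 97
byte 3: (4d xor d7) xor 69 = 9a xor 69 = f3
byte 4: (9a xor e5) xor 6e = 7f xor 6e = 11
byte 5: (42 xor 6d) xor 20 = 2f xor 20 = 0f
byte 6: (2b xor fc) xor 6c = d7 xor 6c = bb
byte 7: (ed xor 3a) xor 39 = d7 xor 39 = ee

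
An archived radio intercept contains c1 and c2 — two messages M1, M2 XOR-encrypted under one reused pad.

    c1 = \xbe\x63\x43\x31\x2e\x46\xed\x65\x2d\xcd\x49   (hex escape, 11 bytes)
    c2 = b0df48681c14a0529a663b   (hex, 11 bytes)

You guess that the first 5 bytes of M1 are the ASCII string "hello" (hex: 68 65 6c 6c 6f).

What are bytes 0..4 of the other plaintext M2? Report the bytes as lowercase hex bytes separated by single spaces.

66 d9 67 35 5d

First, c1 ⊕ c2 = (M1 ⊕ K) ⊕ (M2 ⊕ K) = M1 ⊕ M2, so the key drops out. Then M2 = (M1 ⊕ M2) ⊕ M1 over the first 5 bytes.
byte 0: (be ⊕ b0) ⊕ 68 = 0e ⊕ 68 = 66
byte 1: (63 ⊕ df) ⊕ 65 = bc ⊕ 65 = d9
byte 2: (43 ⊕ 48) ⊕ 6c = 0b ⊕ 6c = 67
byte 3: (31 ⊕ 68) ⊕ 6c = 59 ⊕ 6c = 35
byte 4: (2e ⊕ 1c) ⊕ 6f = 32 ⊕ 6f = 5d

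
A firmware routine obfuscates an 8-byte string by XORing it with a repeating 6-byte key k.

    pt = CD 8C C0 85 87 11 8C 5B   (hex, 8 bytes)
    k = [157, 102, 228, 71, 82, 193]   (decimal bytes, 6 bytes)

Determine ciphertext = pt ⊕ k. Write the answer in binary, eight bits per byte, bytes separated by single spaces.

01010000 11101010 00100100 11000010 11010101 11010000 00010001 00111101

The 6-byte key repeats, so the effective keystream is 9d 66 e4 47 52 c1 9d 66.
byte 0: cd ⊕ 9d = 50
byte 1: 8c ⊕ 66 = ea
byte 2: c0 ⊕ e4 = 24
byte 3: 85 ⊕ 47 = c2
byte 4: 87 ⊕ 52 = d5
byte 5: 11 ⊕ c1 = d0
byte 6: 8c ⊕ 9d = 11
byte 7: 5b ⊕ 66 = 3d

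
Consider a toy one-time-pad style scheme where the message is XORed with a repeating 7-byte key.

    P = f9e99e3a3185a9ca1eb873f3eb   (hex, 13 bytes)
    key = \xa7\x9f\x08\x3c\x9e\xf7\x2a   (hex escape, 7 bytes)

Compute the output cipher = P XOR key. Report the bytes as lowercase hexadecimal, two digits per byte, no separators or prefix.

5e769606af72836d81b04f6d1c

The 7-byte key repeats, so the effective keystream is a7 9f 08 3c 9e f7 2a a7 9f 08 3c 9e f7.
byte 0: f9 ^ a7 = 5e
byte 1: e9 ^ 9f = 76
byte 2: 9e ^ 08 = 96
byte 3: 3a ^ 3c = 06
byte 4: 31 ^ 9e = af
byte 5: 85 ^ f7 = 72
byte 6: a9 ^ 2a = 83
byte 7: ca ^ a7 = 6d
byte 8: 1e ^ 9f = 81
byte 9: b8 ^ 08 = b0
byte 10: 73 ^ 3c = 4f
byte 11: f3 ^ 9e = 6d
byte 12: eb ^ f7 = 1c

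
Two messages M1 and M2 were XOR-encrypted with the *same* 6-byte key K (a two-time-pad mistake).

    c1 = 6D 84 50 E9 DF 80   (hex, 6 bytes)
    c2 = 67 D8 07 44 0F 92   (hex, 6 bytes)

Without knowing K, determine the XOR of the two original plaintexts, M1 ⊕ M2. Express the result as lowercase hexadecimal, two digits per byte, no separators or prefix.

c1 ⊕ c2 = (M1 ⊕ K) ⊕ (M2 ⊕ K) = M1 ⊕ M2 — the shared key cancels under XOR.
01101101 XOR 01100111 = 00001010
10000100 XOR 11011000 = 01011100
01010000 XOR 00000111 = 01010111
11101001 XOR 01000100 = 10101101
11011111 XOR 00001111 = 11010000
10000000 XOR 10010010 = 00010010

0a5c57add012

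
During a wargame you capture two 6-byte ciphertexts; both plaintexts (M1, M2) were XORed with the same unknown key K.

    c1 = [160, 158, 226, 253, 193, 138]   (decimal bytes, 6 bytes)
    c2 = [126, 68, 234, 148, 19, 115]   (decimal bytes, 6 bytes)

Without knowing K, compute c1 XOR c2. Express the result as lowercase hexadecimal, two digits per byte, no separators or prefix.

c1 ⊕ c2 = (M1 ⊕ K) ⊕ (M2 ⊕ K) = M1 ⊕ M2 — the shared key cancels under XOR.
160 ⊕ 126 = 222
158 ⊕  68 = 218
226 ⊕ 234 =   8
253 ⊕ 148 = 105
193 ⊕  19 = 210
138 ⊕ 115 = 249

deda0869d2f9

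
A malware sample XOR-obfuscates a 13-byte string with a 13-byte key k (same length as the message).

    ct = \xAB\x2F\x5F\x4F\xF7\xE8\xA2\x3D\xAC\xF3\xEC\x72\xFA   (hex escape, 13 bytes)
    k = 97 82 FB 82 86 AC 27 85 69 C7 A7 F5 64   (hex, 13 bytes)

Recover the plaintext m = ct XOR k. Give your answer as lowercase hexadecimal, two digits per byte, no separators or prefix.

10101011 xor 10010111 = 00111100
00101111 xor 10000010 = 10101101
01011111 xor 11111011 = 10100100
01001111 xor 10000010 = 11001101
11110111 xor 10000110 = 01110001
11101000 xor 10101100 = 01000100
10100010 xor 00100111 = 10000101
00111101 xor 10000101 = 10111000
10101100 xor 01101001 = 11000101
11110011 xor 11000111 = 00110100
11101100 xor 10100111 = 01001011
01110010 xor 11110101 = 10000111
11111010 xor 01100100 = 10011110

3cada4cd714485b8c5344b879e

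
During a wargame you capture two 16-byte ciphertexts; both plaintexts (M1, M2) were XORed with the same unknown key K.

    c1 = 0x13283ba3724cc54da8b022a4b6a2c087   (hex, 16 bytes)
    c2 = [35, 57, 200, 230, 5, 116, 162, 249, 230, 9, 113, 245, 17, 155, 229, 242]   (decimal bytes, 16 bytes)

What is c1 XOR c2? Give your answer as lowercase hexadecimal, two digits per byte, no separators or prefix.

c1 ⊕ c2 = (M1 ⊕ K) ⊕ (M2 ⊕ K) = M1 ⊕ M2 — the shared key cancels under XOR.
00010011 ⊕ 00100011 = 00110000
00101000 ⊕ 00111001 = 00010001
00111011 ⊕ 11001000 = 11110011
10100011 ⊕ 11100110 = 01000101
01110010 ⊕ 00000101 = 01110111
01001100 ⊕ 01110100 = 00111000
11000101 ⊕ 10100010 = 01100111
01001101 ⊕ 11111001 = 10110100
10101000 ⊕ 11100110 = 01001110
10110000 ⊕ 00001001 = 10111001
00100010 ⊕ 01110001 = 01010011
10100100 ⊕ 11110101 = 01010001
10110110 ⊕ 00010001 = 10100111
10100010 ⊕ 10011011 = 00111001
11000000 ⊕ 11100101 = 00100101
10000111 ⊕ 11110010 = 01110101

3011f345773867b44eb95351a7392575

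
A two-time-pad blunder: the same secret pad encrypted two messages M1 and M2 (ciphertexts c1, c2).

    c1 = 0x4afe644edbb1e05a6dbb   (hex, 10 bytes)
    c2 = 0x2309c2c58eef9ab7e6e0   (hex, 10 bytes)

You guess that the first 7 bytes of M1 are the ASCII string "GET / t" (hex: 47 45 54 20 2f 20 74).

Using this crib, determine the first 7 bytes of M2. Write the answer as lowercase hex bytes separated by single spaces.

First, c1 ⊕ c2 = (M1 ⊕ K) ⊕ (M2 ⊕ K) = M1 ⊕ M2, so the key drops out. Then M2 = (M1 ⊕ M2) ⊕ M1 over the first 7 bytes.
byte 0: (4a ^ 23) ^ 47 = 69 ^ 47 = 2e
byte 1: (fe ^ 09) ^ 45 = f7 ^ 45 = b2
byte 2: (64 ^ c2) ^ 54 = a6 ^ 54 = f2
byte 3: (4e ^ c5) ^ 20 = 8b ^ 20 = ab
byte 4: (db ^ 8e) ^ 2f = 55 ^ 2f = 7a
byte 5: (b1 ^ ef) ^ 20 = 5e ^ 20 = 7e
byte 6: (e0 ^ 9a) ^ 74 = 7a ^ 74 = 0e

2e b2 f2 ab 7a 7e 0e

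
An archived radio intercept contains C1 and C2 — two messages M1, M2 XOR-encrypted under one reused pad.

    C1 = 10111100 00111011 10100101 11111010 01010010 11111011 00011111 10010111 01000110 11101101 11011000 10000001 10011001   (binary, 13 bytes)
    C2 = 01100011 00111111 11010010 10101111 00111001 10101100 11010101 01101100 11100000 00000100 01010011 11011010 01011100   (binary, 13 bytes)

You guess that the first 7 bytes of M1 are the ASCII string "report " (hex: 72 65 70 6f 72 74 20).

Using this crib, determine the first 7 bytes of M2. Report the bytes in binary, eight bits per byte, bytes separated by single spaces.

10101101 01100001 00000111 00111010 00011001 00100011 11101010

First, C1 ⊕ C2 = (M1 ⊕ K) ⊕ (M2 ⊕ K) = M1 ⊕ M2, so the key drops out. Then M2 = (M1 ⊕ M2) ⊕ M1 over the first 7 bytes.
byte 0: (bc xor 63) xor 72 = df xor 72 = ad
byte 1: (3b xor 3f) xor 65 = 04 xor 65 = 61
byte 2: (a5 xor d2) xor 70 = 77 xor 70 = 07
byte 3: (fa xor af) xor 6f = 55 xor 6f = 3a
byte 4: (52 xor 39) xor 72 = 6b xor 72 = 19
byte 5: (fb xor ac) xor 74 = 57 xor 74 = 23
byte 6: (1f xor d5) xor 20 = ca xor 20 = ea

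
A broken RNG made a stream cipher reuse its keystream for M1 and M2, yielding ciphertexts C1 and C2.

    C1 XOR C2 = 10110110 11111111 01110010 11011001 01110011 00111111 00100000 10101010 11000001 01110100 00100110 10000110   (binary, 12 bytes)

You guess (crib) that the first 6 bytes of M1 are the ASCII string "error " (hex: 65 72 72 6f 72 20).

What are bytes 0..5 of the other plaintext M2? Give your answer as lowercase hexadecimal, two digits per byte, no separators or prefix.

Since C1 ⊕ C2 = M1 ⊕ M2, XORing with the guessed M1 bytes yields the corresponding M2 bytes: M2 = (C1 ⊕ C2) ⊕ M1.
b6 xor 65 = d3
ff xor 72 = 8d
72 xor 72 = 00
d9 xor 6f = b6
73 xor 72 = 01
3f xor 20 = 1f

d38d00b6011f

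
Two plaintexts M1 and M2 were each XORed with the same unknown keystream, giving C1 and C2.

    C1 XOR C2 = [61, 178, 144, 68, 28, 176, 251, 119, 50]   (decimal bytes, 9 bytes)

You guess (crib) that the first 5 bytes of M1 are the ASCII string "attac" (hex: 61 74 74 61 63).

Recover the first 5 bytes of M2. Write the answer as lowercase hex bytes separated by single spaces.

5c c6 e4 25 7f

Since C1 ⊕ C2 = M1 ⊕ M2, XORing with the guessed M1 bytes yields the corresponding M2 bytes: M2 = (C1 ⊕ C2) ⊕ M1.
00111101 ^ 01100001 = 01011100
10110010 ^ 01110100 = 11000110
10010000 ^ 01110100 = 11100100
01000100 ^ 01100001 = 00100101
00011100 ^ 01100011 = 01111111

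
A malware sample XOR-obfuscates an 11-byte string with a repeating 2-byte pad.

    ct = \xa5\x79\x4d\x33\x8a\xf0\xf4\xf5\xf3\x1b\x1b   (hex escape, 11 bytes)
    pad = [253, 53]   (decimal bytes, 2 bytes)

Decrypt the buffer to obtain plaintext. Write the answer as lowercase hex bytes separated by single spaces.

58 4c b0 06 77 c5 09 c0 0e 2e e6

The 2-byte key repeats, so the effective keystream is fd 35 fd 35 fd 35 fd 35 fd 35 fd.
byte 0: a5 ⊕ fd = 58
byte 1: 79 ⊕ 35 = 4c
byte 2: 4d ⊕ fd = b0
byte 3: 33 ⊕ 35 = 06
byte 4: 8a ⊕ fd = 77
byte 5: f0 ⊕ 35 = c5
byte 6: f4 ⊕ fd = 09
byte 7: f5 ⊕ 35 = c0
byte 8: f3 ⊕ fd = 0e
byte 9: 1b ⊕ 35 = 2e
byte 10: 1b ⊕ fd = e6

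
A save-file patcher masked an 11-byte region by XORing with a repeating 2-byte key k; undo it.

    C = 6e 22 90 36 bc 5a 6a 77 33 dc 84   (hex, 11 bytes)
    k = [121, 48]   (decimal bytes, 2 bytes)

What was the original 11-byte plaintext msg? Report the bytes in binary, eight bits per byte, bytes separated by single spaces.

00010111 00010010 11101001 00000110 11000101 01101010 00010011 01000111 01001010 11101100 11111101

The 2-byte key repeats, so the effective keystream is 79 30 79 30 79 30 79 30 79 30 79.
byte 0: 110 xor 121 =  23
byte 1:  34 xor  48 =  18
byte 2: 144 xor 121 = 233
byte 3:  54 xor  48 =   6
byte 4: 188 xor 121 = 197
byte 5:  90 xor  48 = 106
byte 6: 106 xor 121 =  19
byte 7: 119 xor  48 =  71
byte 8:  51 xor 121 =  74
byte 9: 220 xor  48 = 236
byte 10: 132 xor 121 = 253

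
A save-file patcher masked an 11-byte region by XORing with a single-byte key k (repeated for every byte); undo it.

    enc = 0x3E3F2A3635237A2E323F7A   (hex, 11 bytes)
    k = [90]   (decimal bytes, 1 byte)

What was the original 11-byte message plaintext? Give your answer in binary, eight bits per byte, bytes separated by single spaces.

01100100 01100101 01110000 01101100 01101111 01111001 00100000 01110100 01101000 01100101 00100000

The 1-byte key repeats, so the effective keystream is 5a 5a 5a 5a 5a 5a 5a 5a 5a 5a 5a.
byte 0: 00111110 xor 01011010 = 01100100
byte 1: 00111111 xor 01011010 = 01100101
byte 2: 00101010 xor 01011010 = 01110000
byte 3: 00110110 xor 01011010 = 01101100
byte 4: 00110101 xor 01011010 = 01101111
byte 5: 00100011 xor 01011010 = 01111001
byte 6: 01111010 xor 01011010 = 00100000
byte 7: 00101110 xor 01011010 = 01110100
byte 8: 00110010 xor 01011010 = 01101000
byte 9: 00111111 xor 01011010 = 01100101
byte 10: 01111010 xor 01011010 = 00100000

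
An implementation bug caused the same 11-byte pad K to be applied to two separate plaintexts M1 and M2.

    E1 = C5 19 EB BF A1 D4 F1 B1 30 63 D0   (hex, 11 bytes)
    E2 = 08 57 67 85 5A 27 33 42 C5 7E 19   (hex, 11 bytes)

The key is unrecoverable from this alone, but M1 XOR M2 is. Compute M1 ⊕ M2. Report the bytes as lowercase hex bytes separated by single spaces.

cd 4e 8c 3a fb f3 c2 f3 f5 1d c9

E1 ⊕ E2 = (M1 ⊕ K) ⊕ (M2 ⊕ K) = M1 ⊕ M2 — the shared key cancels under XOR.
11000101 ⊕ 00001000 = 11001101
00011001 ⊕ 01010111 = 01001110
11101011 ⊕ 01100111 = 10001100
10111111 ⊕ 10000101 = 00111010
10100001 ⊕ 01011010 = 11111011
11010100 ⊕ 00100111 = 11110011
11110001 ⊕ 00110011 = 11000010
10110001 ⊕ 01000010 = 11110011
00110000 ⊕ 11000101 = 11110101
01100011 ⊕ 01111110 = 00011101
11010000 ⊕ 00011001 = 11001001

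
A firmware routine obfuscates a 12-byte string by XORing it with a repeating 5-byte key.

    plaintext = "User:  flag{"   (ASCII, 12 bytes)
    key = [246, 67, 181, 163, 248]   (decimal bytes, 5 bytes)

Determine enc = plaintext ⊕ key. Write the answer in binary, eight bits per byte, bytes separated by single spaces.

10100011 00110000 11010000 11010001 11000010 11010110 01100011 11010011 11001111 10011001 10010001 00111000

The 5-byte key repeats, so the effective keystream is f6 43 b5 a3 f8 f6 43 b5 a3 f8 f6 43.
byte 0: 55 ⊕ f6 = a3
byte 1: 73 ⊕ 43 = 30
byte 2: 65 ⊕ b5 = d0
byte 3: 72 ⊕ a3 = d1
byte 4: 3a ⊕ f8 = c2
byte 5: 20 ⊕ f6 = d6
byte 6: 20 ⊕ 43 = 63
byte 7: 66 ⊕ b5 = d3
byte 8: 6c ⊕ a3 = cf
byte 9: 61 ⊕ f8 = 99
byte 10: 67 ⊕ f6 = 91
byte 11: 7b ⊕ 43 = 38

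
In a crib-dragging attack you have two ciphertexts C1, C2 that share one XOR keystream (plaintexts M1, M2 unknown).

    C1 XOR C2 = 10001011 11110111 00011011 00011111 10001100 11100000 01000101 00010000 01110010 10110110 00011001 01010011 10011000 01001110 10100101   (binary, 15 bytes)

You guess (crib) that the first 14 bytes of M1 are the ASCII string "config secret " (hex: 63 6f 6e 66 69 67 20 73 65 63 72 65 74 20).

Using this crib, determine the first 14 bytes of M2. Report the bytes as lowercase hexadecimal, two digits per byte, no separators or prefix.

Since C1 ⊕ C2 = M1 ⊕ M2, XORing with the guessed M1 bytes yields the corresponding M2 bytes: M2 = (C1 ⊕ C2) ⊕ M1.
byte 0: 139 ⊕  99 = 232
byte 1: 247 ⊕ 111 = 152
byte 2:  27 ⊕ 110 = 117
byte 3:  31 ⊕ 102 = 121
byte 4: 140 ⊕ 105 = 229
byte 5: 224 ⊕ 103 = 135
byte 6:  69 ⊕  32 = 101
byte 7:  16 ⊕ 115 =  99
byte 8: 114 ⊕ 101 =  23
byte 9: 182 ⊕  99 = 213
byte 10:  25 ⊕ 114 = 107
byte 11:  83 ⊕ 101 =  54
byte 12: 152 ⊕ 116 = 236
byte 13:  78 ⊕  32 = 110

e8987579e587656317d56b36ec6e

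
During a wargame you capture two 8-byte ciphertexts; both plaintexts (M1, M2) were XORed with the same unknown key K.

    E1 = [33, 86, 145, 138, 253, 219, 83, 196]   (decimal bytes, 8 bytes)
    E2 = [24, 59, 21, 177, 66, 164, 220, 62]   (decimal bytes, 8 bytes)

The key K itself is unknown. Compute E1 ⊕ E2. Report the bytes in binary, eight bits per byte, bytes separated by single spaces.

E1 ⊕ E2 = (M1 ⊕ K) ⊕ (M2 ⊕ K) = M1 ⊕ M2 — the shared key cancels under XOR.
21 ⊕ 18 = 39
56 ⊕ 3b = 6d
91 ⊕ 15 = 84
8a ⊕ b1 = 3b
fd ⊕ 42 = bf
db ⊕ a4 = 7f
53 ⊕ dc = 8f
c4 ⊕ 3e = fa

00111001 01101101 10000100 00111011 10111111 01111111 10001111 11111010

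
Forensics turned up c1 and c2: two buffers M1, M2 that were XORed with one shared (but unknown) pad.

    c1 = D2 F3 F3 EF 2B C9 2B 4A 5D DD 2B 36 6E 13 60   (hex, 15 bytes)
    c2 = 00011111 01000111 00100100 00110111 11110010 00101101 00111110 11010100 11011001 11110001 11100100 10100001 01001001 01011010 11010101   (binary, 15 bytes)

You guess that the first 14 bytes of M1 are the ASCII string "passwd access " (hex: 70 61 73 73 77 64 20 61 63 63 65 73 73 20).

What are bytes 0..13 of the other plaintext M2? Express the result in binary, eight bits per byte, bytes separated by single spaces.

10111101 11010101 10100100 10101011 10101110 10000000 00110101 11111111 11100111 01001111 10101010 11100100 01010100 01101001

First, c1 ⊕ c2 = (M1 ⊕ K) ⊕ (M2 ⊕ K) = M1 ⊕ M2, so the key drops out. Then M2 = (M1 ⊕ M2) ⊕ M1 over the first 14 bytes.
byte 0: (d2 xor 1f) xor 70 = cd xor 70 = bd
byte 1: (f3 xor 47) xor 61 = b4 xor 61 = d5
byte 2: (f3 xor 24) xor 73 = d7 xor 73 = a4
byte 3: (ef xor 37) xor 73 = d8 xor 73 = ab
byte 4: (2b xor f2) xor 77 = d9 xor 77 = ae
byte 5: (c9 xor 2d) xor 64 = e4 xor 64 = 80
byte 6: (2b xor 3e) xor 20 = 15 xor 20 = 35
byte 7: (4a xor d4) xor 61 = 9e xor 61 = ff
byte 8: (5d xor d9) xor 63 = 84 xor 63 = e7
byte 9: (dd xor f1) xor 63 = 2c xor 63 = 4f
byte 10: (2b xor e4) xor 65 = cf xor 65 = aa
byte 11: (36 xor a1) xor 73 = 97 xor 73 = e4
byte 12: (6e xor 49) xor 73 = 27 xor 73 = 54
byte 13: (13 xor 5a) xor 20 = 49 xor 20 = 69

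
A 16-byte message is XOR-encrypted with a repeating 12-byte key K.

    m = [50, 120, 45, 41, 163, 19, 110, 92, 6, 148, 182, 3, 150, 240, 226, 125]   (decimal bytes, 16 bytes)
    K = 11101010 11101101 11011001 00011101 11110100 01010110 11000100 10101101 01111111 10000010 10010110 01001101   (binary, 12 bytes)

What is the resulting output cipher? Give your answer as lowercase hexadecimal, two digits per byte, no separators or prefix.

The 12-byte key repeats, so the effective keystream is ea ed d9 1d f4 56 c4 ad 7f 82 96 4d ea ed d9 1d.
byte 0: 00110010 ⊕ 11101010 = 11011000
byte 1: 01111000 ⊕ 11101101 = 10010101
byte 2: 00101101 ⊕ 11011001 = 11110100
byte 3: 00101001 ⊕ 00011101 = 00110100
byte 4: 10100011 ⊕ 11110100 = 01010111
byte 5: 00010011 ⊕ 01010110 = 01000101
byte 6: 01101110 ⊕ 11000100 = 10101010
byte 7: 01011100 ⊕ 10101101 = 11110001
byte 8: 00000110 ⊕ 01111111 = 01111001
byte 9: 10010100 ⊕ 10000010 = 00010110
byte 10: 10110110 ⊕ 10010110 = 00100000
byte 11: 00000011 ⊕ 01001101 = 01001110
byte 12: 10010110 ⊕ 11101010 = 01111100
byte 13: 11110000 ⊕ 11101101 = 00011101
byte 14: 11100010 ⊕ 11011001 = 00111011
byte 15: 01111101 ⊕ 00011101 = 01100000

d895f4345745aaf17916204e7c1d3b60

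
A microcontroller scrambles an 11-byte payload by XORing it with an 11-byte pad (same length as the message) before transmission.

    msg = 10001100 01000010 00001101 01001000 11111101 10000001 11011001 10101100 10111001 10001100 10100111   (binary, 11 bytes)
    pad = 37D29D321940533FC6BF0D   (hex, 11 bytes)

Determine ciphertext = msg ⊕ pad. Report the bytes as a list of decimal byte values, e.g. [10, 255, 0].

XOR is its own inverse, so applying the key byte-wise gives the result directly.
byte 0: 140 XOR  55 = 187
byte 1:  66 XOR 210 = 144
byte 2:  13 XOR 157 = 144
byte 3:  72 XOR  50 = 122
byte 4: 253 XOR  25 = 228
byte 5: 129 XOR  64 = 193
byte 6: 217 XOR  83 = 138
byte 7: 172 XOR  63 = 147
byte 8: 185 XOR 198 = 127
byte 9: 140 XOR 191 =  51
byte 10: 167 XOR  13 = 170

[187, 144, 144, 122, 228, 193, 138, 147, 127, 51, 170]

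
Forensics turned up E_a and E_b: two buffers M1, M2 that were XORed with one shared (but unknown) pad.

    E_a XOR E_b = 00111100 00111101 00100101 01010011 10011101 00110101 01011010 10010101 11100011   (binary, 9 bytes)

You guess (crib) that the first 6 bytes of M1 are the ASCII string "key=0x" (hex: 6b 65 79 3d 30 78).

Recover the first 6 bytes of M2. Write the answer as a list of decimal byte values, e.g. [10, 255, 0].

Since E_a ⊕ E_b = M1 ⊕ M2, XORing with the guessed M1 bytes yields the corresponding M2 bytes: M2 = (E_a ⊕ E_b) ⊕ M1.
3c XOR 6b = 57
3d XOR 65 = 58
25 XOR 79 = 5c
53 XOR 3d = 6e
9d XOR 30 = ad
35 XOR 78 = 4d

[87, 88, 92, 110, 173, 77]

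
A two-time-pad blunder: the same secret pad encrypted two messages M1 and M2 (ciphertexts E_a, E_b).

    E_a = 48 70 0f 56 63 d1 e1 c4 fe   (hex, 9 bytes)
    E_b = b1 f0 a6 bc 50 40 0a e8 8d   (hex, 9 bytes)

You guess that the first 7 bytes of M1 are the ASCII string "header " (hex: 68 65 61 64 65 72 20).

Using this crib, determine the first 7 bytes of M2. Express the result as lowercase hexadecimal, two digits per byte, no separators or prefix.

91e5c88e56e3cb

First, E_a ⊕ E_b = (M1 ⊕ K) ⊕ (M2 ⊕ K) = M1 ⊕ M2, so the key drops out. Then M2 = (M1 ⊕ M2) ⊕ M1 over the first 7 bytes.
byte 0: (48 ⊕ b1) ⊕ 68 = f9 ⊕ 68 = 91
byte 1: (70 ⊕ f0) ⊕ 65 = 80 ⊕ 65 = e5
byte 2: (0f ⊕ a6) ⊕ 61 = a9 ⊕ 61 = c8
byte 3: (56 ⊕ bc) ⊕ 64 = ea ⊕ 64 = 8e
byte 4: (63 ⊕ 50) ⊕ 65 = 33 ⊕ 65 = 56
byte 5: (d1 ⊕ 40) ⊕ 72 = 91 ⊕ 72 = e3
byte 6: (e1 ⊕ 0a) ⊕ 20 = eb ⊕ 20 = cb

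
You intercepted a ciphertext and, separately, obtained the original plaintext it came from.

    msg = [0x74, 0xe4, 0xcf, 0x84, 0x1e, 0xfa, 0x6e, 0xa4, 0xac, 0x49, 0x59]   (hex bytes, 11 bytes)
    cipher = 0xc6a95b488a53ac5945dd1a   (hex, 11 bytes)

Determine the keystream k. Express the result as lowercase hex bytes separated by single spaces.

b2 4d 94 cc 94 a9 c2 fd e9 94 43

Since cipher = msg ⊕ k, XORing both sides with msg gives k = msg ⊕ cipher.
01110100 xor 11000110 = 10110010
11100100 xor 10101001 = 01001101
11001111 xor 01011011 = 10010100
10000100 xor 01001000 = 11001100
00011110 xor 10001010 = 10010100
11111010 xor 01010011 = 10101001
01101110 xor 10101100 = 11000010
10100100 xor 01011001 = 11111101
10101100 xor 01000101 = 11101001
01001001 xor 11011101 = 10010100
01011001 xor 00011010 = 01000011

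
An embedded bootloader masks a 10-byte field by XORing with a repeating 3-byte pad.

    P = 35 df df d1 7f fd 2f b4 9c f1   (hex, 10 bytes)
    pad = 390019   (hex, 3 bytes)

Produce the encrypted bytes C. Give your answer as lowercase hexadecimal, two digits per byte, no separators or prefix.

0cdfc6e87fe416b485c8

The 3-byte key repeats, so the effective keystream is 39 00 19 39 00 19 39 00 19 39.
byte 0: 35 ⊕ 39 = 0c
byte 1: df ⊕ 00 = df
byte 2: df ⊕ 19 = c6
byte 3: d1 ⊕ 39 = e8
byte 4: 7f ⊕ 00 = 7f
byte 5: fd ⊕ 19 = e4
byte 6: 2f ⊕ 39 = 16
byte 7: b4 ⊕ 00 = b4
byte 8: 9c ⊕ 19 = 85
byte 9: f1 ⊕ 39 = c8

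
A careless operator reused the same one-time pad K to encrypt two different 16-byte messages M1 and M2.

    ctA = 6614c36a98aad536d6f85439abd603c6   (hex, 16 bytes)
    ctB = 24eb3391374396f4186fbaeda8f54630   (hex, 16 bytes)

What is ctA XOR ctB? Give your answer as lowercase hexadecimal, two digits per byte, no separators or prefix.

42fff0fbafe943c2ce97eed4032345f6

ctA ⊕ ctB = (M1 ⊕ K) ⊕ (M2 ⊕ K) = M1 ⊕ M2 — the shared key cancels under XOR.
byte 0: 66 xor 24 = 42
byte 1: 14 xor eb = ff
byte 2: c3 xor 33 = f0
byte 3: 6a xor 91 = fb
byte 4: 98 xor 37 = af
byte 5: aa xor 43 = e9
byte 6: d5 xor 96 = 43
byte 7: 36 xor f4 = c2
byte 8: d6 xor 18 = ce
byte 9: f8 xor 6f = 97
byte 10: 54 xor ba = ee
byte 11: 39 xor ed = d4
byte 12: ab xor a8 = 03
byte 13: d6 xor f5 = 23
byte 14: 03 xor 46 = 45
byte 15: c6 xor 30 = f6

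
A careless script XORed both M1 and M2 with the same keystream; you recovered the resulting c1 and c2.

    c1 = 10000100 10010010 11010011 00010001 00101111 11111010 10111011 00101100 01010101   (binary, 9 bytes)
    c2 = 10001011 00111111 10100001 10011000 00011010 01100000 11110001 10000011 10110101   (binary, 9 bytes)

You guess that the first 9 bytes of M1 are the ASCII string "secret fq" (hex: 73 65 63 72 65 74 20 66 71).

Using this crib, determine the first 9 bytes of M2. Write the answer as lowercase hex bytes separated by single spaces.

First, c1 ⊕ c2 = (M1 ⊕ K) ⊕ (M2 ⊕ K) = M1 ⊕ M2, so the key drops out. Then M2 = (M1 ⊕ M2) ⊕ M1 over the first 9 bytes.
byte 0: (84 xor 8b) xor 73 = 0f xor 73 = 7c
byte 1: (92 xor 3f) xor 65 = ad xor 65 = c8
byte 2: (d3 xor a1) xor 63 = 72 xor 63 = 11
byte 3: (11 xor 98) xor 72 = 89 xor 72 = fb
byte 4: (2f xor 1a) xor 65 = 35 xor 65 = 50
byte 5: (fa xor 60) xor 74 = 9a xor 74 = ee
byte 6: (bb xor f1) xor 20 = 4a xor 20 = 6a
byte 7: (2c xor 83) xor 66 = af xor 66 = c9
byte 8: (55 xor b5) xor 71 = e0 xor 71 = 91

7c c8 11 fb 50 ee 6a c9 91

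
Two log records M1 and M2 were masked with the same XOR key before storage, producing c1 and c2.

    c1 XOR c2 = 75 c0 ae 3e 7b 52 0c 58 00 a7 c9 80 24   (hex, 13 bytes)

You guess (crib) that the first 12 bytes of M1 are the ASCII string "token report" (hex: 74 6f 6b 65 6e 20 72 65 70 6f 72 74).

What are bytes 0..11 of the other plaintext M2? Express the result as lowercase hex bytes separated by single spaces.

01 af c5 5b 15 72 7e 3d 70 c8 bb f4

Since c1 ⊕ c2 = M1 ⊕ M2, XORing with the guessed M1 bytes yields the corresponding M2 bytes: M2 = (c1 ⊕ c2) ⊕ M1.
75 ^ 74 = 01
c0 ^ 6f = af
ae ^ 6b = c5
3e ^ 65 = 5b
7b ^ 6e = 15
52 ^ 20 = 72
0c ^ 72 = 7e
58 ^ 65 = 3d
00 ^ 70 = 70
a7 ^ 6f = c8
c9 ^ 72 = bb
80 ^ 74 = f4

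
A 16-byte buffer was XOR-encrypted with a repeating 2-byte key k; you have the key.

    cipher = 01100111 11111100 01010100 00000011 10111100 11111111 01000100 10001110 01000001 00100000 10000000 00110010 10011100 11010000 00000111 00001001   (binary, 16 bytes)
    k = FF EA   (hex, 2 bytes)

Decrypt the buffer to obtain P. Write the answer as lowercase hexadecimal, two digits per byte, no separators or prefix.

The 2-byte key repeats, so the effective keystream is ff ea ff ea ff ea ff ea ff ea ff ea ff ea ff ea.
byte 0: 67 ^ ff = 98
byte 1: fc ^ ea = 16
byte 2: 54 ^ ff = ab
byte 3: 03 ^ ea = e9
byte 4: bc ^ ff = 43
byte 5: ff ^ ea = 15
byte 6: 44 ^ ff = bb
byte 7: 8e ^ ea = 64
byte 8: 41 ^ ff = be
byte 9: 20 ^ ea = ca
byte 10: 80 ^ ff = 7f
byte 11: 32 ^ ea = d8
byte 12: 9c ^ ff = 63
byte 13: d0 ^ ea = 3a
byte 14: 07 ^ ff = f8
byte 15: 09 ^ ea = e3

9816abe94315bb64beca7fd8633af8e3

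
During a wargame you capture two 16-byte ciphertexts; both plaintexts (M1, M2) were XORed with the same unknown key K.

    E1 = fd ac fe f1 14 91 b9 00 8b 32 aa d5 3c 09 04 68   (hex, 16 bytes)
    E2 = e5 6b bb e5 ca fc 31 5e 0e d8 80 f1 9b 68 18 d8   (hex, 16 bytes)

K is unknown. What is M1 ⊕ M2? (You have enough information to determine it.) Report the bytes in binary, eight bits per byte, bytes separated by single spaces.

E1 ⊕ E2 = (M1 ⊕ K) ⊕ (M2 ⊕ K) = M1 ⊕ M2 — the shared key cancels under XOR.
11111101 ⊕ 11100101 = 00011000
10101100 ⊕ 01101011 = 11000111
11111110 ⊕ 10111011 = 01000101
11110001 ⊕ 11100101 = 00010100
00010100 ⊕ 11001010 = 11011110
10010001 ⊕ 11111100 = 01101101
10111001 ⊕ 00110001 = 10001000
00000000 ⊕ 01011110 = 01011110
10001011 ⊕ 00001110 = 10000101
00110010 ⊕ 11011000 = 11101010
10101010 ⊕ 10000000 = 00101010
11010101 ⊕ 11110001 = 00100100
00111100 ⊕ 10011011 = 10100111
00001001 ⊕ 01101000 = 01100001
00000100 ⊕ 00011000 = 00011100
01101000 ⊕ 11011000 = 10110000

00011000 11000111 01000101 00010100 11011110 01101101 10001000 01011110 10000101 11101010 00101010 00100100 10100111 01100001 00011100 10110000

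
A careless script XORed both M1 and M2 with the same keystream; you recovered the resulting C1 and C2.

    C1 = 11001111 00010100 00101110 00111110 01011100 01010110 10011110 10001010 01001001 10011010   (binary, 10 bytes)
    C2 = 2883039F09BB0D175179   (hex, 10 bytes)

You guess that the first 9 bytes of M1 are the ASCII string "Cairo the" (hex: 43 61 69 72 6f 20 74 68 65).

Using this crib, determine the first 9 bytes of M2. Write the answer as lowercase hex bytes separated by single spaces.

a4 f6 44 d3 3a cd e7 f5 7d

First, C1 ⊕ C2 = (M1 ⊕ K) ⊕ (M2 ⊕ K) = M1 ⊕ M2, so the key drops out. Then M2 = (M1 ⊕ M2) ⊕ M1 over the first 9 bytes.
byte 0: (cf XOR 28) XOR 43 = e7 XOR 43 = a4
byte 1: (14 XOR 83) XOR 61 = 97 XOR 61 = f6
byte 2: (2e XOR 03) XOR 69 = 2d XOR 69 = 44
byte 3: (3e XOR 9f) XOR 72 = a1 XOR 72 = d3
byte 4: (5c XOR 09) XOR 6f = 55 XOR 6f = 3a
byte 5: (56 XOR bb) XOR 20 = ed XOR 20 = cd
byte 6: (9e XOR 0d) XOR 74 = 93 XOR 74 = e7
byte 7: (8a XOR 17) XOR 68 = 9d XOR 68 = f5
byte 8: (49 XOR 51) XOR 65 = 18 XOR 65 = 7d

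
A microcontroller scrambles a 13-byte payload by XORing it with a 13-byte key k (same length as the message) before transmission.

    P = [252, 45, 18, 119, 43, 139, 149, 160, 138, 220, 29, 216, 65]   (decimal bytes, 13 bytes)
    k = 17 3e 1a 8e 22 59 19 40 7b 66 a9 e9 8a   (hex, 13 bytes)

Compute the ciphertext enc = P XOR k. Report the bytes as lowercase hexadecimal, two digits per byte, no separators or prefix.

eb1308f909d28ce0f1bab431cb

XOR is its own inverse, so applying the key byte-wise gives the result directly.
byte 0: 252 XOR  23 = 235
byte 1:  45 XOR  62 =  19
byte 2:  18 XOR  26 =   8
byte 3: 119 XOR 142 = 249
byte 4:  43 XOR  34 =   9
byte 5: 139 XOR  89 = 210
byte 6: 149 XOR  25 = 140
byte 7: 160 XOR  64 = 224
byte 8: 138 XOR 123 = 241
byte 9: 220 XOR 102 = 186
byte 10:  29 XOR 169 = 180
byte 11: 216 XOR 233 =  49
byte 12:  65 XOR 138 = 203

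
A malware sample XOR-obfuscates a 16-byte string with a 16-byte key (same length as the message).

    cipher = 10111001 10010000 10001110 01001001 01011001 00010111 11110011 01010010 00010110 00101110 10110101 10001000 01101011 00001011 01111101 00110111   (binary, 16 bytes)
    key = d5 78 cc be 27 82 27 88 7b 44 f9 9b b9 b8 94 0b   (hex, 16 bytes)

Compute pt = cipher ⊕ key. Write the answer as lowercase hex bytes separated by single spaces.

XOR is its own inverse, so applying the key byte-wise gives the result directly.
b9 ^ d5 = 6c
90 ^ 78 = e8
8e ^ cc = 42
49 ^ be = f7
59 ^ 27 = 7e
17 ^ 82 = 95
f3 ^ 27 = d4
52 ^ 88 = da
16 ^ 7b = 6d
2e ^ 44 = 6a
b5 ^ f9 = 4c
88 ^ 9b = 13
6b ^ b9 = d2
0b ^ b8 = b3
7d ^ 94 = e9
37 ^ 0b = 3c

6c e8 42 f7 7e 95 d4 da 6d 6a 4c 13 d2 b3 e9 3c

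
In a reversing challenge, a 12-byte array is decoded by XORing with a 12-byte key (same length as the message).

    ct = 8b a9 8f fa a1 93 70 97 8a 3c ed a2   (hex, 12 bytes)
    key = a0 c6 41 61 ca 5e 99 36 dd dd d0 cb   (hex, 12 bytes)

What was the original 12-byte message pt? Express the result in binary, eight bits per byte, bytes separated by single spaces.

8b ⊕ a0 = 2b
a9 ⊕ c6 = 6f
8f ⊕ 41 = ce
fa ⊕ 61 = 9b
a1 ⊕ ca = 6b
93 ⊕ 5e = cd
70 ⊕ 99 = e9
97 ⊕ 36 = a1
8a ⊕ dd = 57
3c ⊕ dd = e1
ed ⊕ d0 = 3d
a2 ⊕ cb = 69

00101011 01101111 11001110 10011011 01101011 11001101 11101001 10100001 01010111 11100001 00111101 01101001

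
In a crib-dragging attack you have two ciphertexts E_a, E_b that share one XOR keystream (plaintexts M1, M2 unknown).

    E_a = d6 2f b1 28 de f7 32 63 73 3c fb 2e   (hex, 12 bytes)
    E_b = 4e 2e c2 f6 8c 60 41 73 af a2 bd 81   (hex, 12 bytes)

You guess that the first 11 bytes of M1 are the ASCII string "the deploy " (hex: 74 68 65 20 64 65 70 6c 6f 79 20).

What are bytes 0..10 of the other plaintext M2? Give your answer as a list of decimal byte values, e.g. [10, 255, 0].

First, E_a ⊕ E_b = (M1 ⊕ K) ⊕ (M2 ⊕ K) = M1 ⊕ M2, so the key drops out. Then M2 = (M1 ⊕ M2) ⊕ M1 over the first 11 bytes.
byte 0: (d6 ^ 4e) ^ 74 = 98 ^ 74 = ec
byte 1: (2f ^ 2e) ^ 68 = 01 ^ 68 = 69
byte 2: (b1 ^ c2) ^ 65 = 73 ^ 65 = 16
byte 3: (28 ^ f6) ^ 20 = de ^ 20 = fe
byte 4: (de ^ 8c) ^ 64 = 52 ^ 64 = 36
byte 5: (f7 ^ 60) ^ 65 = 97 ^ 65 = f2
byte 6: (32 ^ 41) ^ 70 = 73 ^ 70 = 03
byte 7: (63 ^ 73) ^ 6c = 10 ^ 6c = 7c
byte 8: (73 ^ af) ^ 6f = dc ^ 6f = b3
byte 9: (3c ^ a2) ^ 79 = 9e ^ 79 = e7
byte 10: (fb ^ bd) ^ 20 = 46 ^ 20 = 66

[236, 105, 22, 254, 54, 242, 3, 124, 179, 231, 102]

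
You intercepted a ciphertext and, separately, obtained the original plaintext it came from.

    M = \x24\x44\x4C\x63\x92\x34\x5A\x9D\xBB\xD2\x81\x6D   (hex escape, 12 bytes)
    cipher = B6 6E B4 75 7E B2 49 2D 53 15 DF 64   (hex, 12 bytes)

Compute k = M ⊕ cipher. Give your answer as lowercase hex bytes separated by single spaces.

Since cipher = M ⊕ k, XORing both sides with M gives k = M ⊕ cipher.
00100100 ^ 10110110 = 10010010
01000100 ^ 01101110 = 00101010
01001100 ^ 10110100 = 11111000
01100011 ^ 01110101 = 00010110
10010010 ^ 01111110 = 11101100
00110100 ^ 10110010 = 10000110
01011010 ^ 01001001 = 00010011
10011101 ^ 00101101 = 10110000
10111011 ^ 01010011 = 11101000
11010010 ^ 00010101 = 11000111
10000001 ^ 11011111 = 01011110
01101101 ^ 01100100 = 00001001

92 2a f8 16 ec 86 13 b0 e8 c7 5e 09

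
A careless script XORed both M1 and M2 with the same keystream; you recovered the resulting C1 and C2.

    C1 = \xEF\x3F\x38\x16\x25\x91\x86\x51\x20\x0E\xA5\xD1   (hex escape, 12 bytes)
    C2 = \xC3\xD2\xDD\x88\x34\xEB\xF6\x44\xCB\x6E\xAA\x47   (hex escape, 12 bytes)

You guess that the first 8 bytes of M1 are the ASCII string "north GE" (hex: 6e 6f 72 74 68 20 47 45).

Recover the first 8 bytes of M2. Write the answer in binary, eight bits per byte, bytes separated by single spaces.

First, C1 ⊕ C2 = (M1 ⊕ K) ⊕ (M2 ⊕ K) = M1 ⊕ M2, so the key drops out. Then M2 = (M1 ⊕ M2) ⊕ M1 over the first 8 bytes.
byte 0: (ef XOR c3) XOR 6e = 2c XOR 6e = 42
byte 1: (3f XOR d2) XOR 6f = ed XOR 6f = 82
byte 2: (38 XOR dd) XOR 72 = e5 XOR 72 = 97
byte 3: (16 XOR 88) XOR 74 = 9e XOR 74 = ea
byte 4: (25 XOR 34) XOR 68 = 11 XOR 68 = 79
byte 5: (91 XOR eb) XOR 20 = 7a XOR 20 = 5a
byte 6: (86 XOR f6) XOR 47 = 70 XOR 47 = 37
byte 7: (51 XOR 44) XOR 45 = 15 XOR 45 = 50

01000010 10000010 10010111 11101010 01111001 01011010 00110111 01010000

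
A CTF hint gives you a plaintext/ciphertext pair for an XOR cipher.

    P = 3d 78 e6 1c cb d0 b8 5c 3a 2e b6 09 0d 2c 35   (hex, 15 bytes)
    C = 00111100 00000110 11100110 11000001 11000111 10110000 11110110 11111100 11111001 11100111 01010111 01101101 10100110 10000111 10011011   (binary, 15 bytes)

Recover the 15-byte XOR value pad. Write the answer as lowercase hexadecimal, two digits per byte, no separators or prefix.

Since C = P ⊕ pad, XORing both sides with P gives pad = P ⊕ C.
3d XOR 3c = 01
78 XOR 06 = 7e
e6 XOR e6 = 00
1c XOR c1 = dd
cb XOR c7 = 0c
d0 XOR b0 = 60
b8 XOR f6 = 4e
5c XOR fc = a0
3a XOR f9 = c3
2e XOR e7 = c9
b6 XOR 57 = e1
09 XOR 6d = 64
0d XOR a6 = ab
2c XOR 87 = ab
35 XOR 9b = ae

017e00dd0c604ea0c3c9e164ababae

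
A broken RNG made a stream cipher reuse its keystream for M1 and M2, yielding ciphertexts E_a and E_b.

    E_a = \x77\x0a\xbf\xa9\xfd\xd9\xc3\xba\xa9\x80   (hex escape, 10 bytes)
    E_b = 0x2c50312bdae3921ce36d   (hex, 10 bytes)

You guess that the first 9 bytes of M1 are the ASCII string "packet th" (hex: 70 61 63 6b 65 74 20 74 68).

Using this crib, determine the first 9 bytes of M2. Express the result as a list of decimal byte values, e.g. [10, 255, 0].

[43, 59, 237, 233, 66, 78, 113, 210, 34]

First, E_a ⊕ E_b = (M1 ⊕ K) ⊕ (M2 ⊕ K) = M1 ⊕ M2, so the key drops out. Then M2 = (M1 ⊕ M2) ⊕ M1 over the first 9 bytes.
byte 0: (77 ^ 2c) ^ 70 = 5b ^ 70 = 2b
byte 1: (0a ^ 50) ^ 61 = 5a ^ 61 = 3b
byte 2: (bf ^ 31) ^ 63 = 8e ^ 63 = ed
byte 3: (a9 ^ 2b) ^ 6b = 82 ^ 6b = e9
byte 4: (fd ^ da) ^ 65 = 27 ^ 65 = 42
byte 5: (d9 ^ e3) ^ 74 = 3a ^ 74 = 4e
byte 6: (c3 ^ 92) ^ 20 = 51 ^ 20 = 71
byte 7: (ba ^ 1c) ^ 74 = a6 ^ 74 = d2
byte 8: (a9 ^ e3) ^ 68 = 4a ^ 68 = 22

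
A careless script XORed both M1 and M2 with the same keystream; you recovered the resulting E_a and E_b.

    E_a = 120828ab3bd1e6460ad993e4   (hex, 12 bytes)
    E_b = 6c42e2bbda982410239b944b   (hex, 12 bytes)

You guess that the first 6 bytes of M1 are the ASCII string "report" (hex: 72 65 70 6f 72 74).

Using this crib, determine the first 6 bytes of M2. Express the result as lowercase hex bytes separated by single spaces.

First, E_a ⊕ E_b = (M1 ⊕ K) ⊕ (M2 ⊕ K) = M1 ⊕ M2, so the key drops out. Then M2 = (M1 ⊕ M2) ⊕ M1 over the first 6 bytes.
byte 0: (12 ⊕ 6c) ⊕ 72 = 7e ⊕ 72 = 0c
byte 1: (08 ⊕ 42) ⊕ 65 = 4a ⊕ 65 = 2f
byte 2: (28 ⊕ e2) ⊕ 70 = ca ⊕ 70 = ba
byte 3: (ab ⊕ bb) ⊕ 6f = 10 ⊕ 6f = 7f
byte 4: (3b ⊕ da) ⊕ 72 = e1 ⊕ 72 = 93
byte 5: (d1 ⊕ 98) ⊕ 74 = 49 ⊕ 74 = 3d

0c 2f ba 7f 93 3d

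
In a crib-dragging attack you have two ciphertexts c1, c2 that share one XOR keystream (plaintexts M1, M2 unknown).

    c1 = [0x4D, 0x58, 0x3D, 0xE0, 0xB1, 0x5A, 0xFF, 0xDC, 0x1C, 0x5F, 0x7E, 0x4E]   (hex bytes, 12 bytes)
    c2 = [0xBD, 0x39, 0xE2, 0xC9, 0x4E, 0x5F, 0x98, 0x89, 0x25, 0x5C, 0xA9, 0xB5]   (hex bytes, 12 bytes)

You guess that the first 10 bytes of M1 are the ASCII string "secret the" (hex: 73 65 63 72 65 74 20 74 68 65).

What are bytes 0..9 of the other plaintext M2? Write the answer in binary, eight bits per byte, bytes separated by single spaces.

First, c1 ⊕ c2 = (M1 ⊕ K) ⊕ (M2 ⊕ K) = M1 ⊕ M2, so the key drops out. Then M2 = (M1 ⊕ M2) ⊕ M1 over the first 10 bytes.
byte 0: (4d xor bd) xor 73 = f0 xor 73 = 83
byte 1: (58 xor 39) xor 65 = 61 xor 65 = 04
byte 2: (3d xor e2) xor 63 = df xor 63 = bc
byte 3: (e0 xor c9) xor 72 = 29 xor 72 = 5b
byte 4: (b1 xor 4e) xor 65 = ff xor 65 = 9a
byte 5: (5a xor 5f) xor 74 = 05 xor 74 = 71
byte 6: (ff xor 98) xor 20 = 67 xor 20 = 47
byte 7: (dc xor 89) xor 74 = 55 xor 74 = 21
byte 8: (1c xor 25) xor 68 = 39 xor 68 = 51
byte 9: (5f xor 5c) xor 65 = 03 xor 65 = 66

10000011 00000100 10111100 01011011 10011010 01110001 01000111 00100001 01010001 01100110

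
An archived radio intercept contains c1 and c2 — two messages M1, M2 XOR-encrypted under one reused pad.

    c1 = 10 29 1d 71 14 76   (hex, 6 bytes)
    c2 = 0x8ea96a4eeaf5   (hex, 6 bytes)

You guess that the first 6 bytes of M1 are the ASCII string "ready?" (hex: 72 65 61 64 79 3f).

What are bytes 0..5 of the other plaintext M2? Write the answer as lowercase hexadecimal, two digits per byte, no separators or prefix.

First, c1 ⊕ c2 = (M1 ⊕ K) ⊕ (M2 ⊕ K) = M1 ⊕ M2, so the key drops out. Then M2 = (M1 ⊕ M2) ⊕ M1 over the first 6 bytes.
byte 0: (10 xor 8e) xor 72 = 9e xor 72 = ec
byte 1: (29 xor a9) xor 65 = 80 xor 65 = e5
byte 2: (1d xor 6a) xor 61 = 77 xor 61 = 16
byte 3: (71 xor 4e) xor 64 = 3f xor 64 = 5b
byte 4: (14 xor ea) xor 79 = fe xor 79 = 87
byte 5: (76 xor f5) xor 3f = 83 xor 3f = bc

ece5165b87bc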